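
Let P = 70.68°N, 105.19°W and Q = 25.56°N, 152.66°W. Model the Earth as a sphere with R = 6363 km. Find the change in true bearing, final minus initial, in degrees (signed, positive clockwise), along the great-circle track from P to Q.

-39.0°

Initial bearing θ₁ = atan2(sin Δλ cos φ₂, cos φ₁ sin φ₂ − sin φ₁ cos φ₂ cos Δλ) = 236.94°
Final bearing θ₂ = (initial bearing from the destination back to the start) + 180° = 197.90°
Δθ = θ₂ − θ₁ = -39.0°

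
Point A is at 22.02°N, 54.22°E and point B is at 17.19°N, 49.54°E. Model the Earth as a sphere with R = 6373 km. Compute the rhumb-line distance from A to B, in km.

727 km

Rhumb course C = atan2(Δλ, Δψ) with Δψ = ln[tan(π/4+φ₂/2)/tan(π/4+φ₁/2)] = -0.0895, Δλ = -0.0817 → C = 222.38°
d = R·|Δφ| / |cos C| = 6373·0.08430 / 0.73871 = 727 km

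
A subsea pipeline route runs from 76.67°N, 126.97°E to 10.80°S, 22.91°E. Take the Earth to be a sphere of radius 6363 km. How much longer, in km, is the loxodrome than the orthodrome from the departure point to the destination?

784 km

Great circle: cos σ = sin φ₁ sin φ₂ + cos φ₁ cos φ₂ cos Δλ,  σ = 1.8104 rad → d_gc = 11519.8 km
Rhumb line: Δψ = -2.3365, q = Δφ/Δψ = 0.6534, d_rh = R√(Δφ²+q²Δλ²) = 12303.6 km
Excess = 12303.6 − 11519.8 = 783.8 ≈ 784 km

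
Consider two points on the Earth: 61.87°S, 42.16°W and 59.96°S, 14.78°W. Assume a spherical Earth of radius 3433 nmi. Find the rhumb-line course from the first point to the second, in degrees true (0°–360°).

81.8°

Δψ = ln[tan(π/4+φ₂/2)/tan(π/4+φ₁/2)] = +0.0686
Δλ = +0.4779 rad (taken the short way round)
course = atan2(Δλ, Δψ) = 81.83°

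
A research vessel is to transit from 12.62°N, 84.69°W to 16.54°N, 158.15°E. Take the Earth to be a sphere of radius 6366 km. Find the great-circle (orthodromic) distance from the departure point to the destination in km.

cos σ = sin φ₁ sin φ₂ + cos φ₁ cos φ₂ cos Δλ
      = sin(12.62°)sin(16.54°) + cos(12.62°)cos(16.54°)cos(-117.16°) = -0.3648
σ = 111.396° → d = Rσ = 6366·1.94423 = 12377 km

12377 km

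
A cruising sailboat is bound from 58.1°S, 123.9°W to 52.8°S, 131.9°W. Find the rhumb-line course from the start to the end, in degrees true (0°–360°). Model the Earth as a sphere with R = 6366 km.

319.5°

Meridional parts: M(φ₁)=-1.2525, M(φ₂)=-1.0890 → ΔM = +0.1634;  Δλ = -0.1396 rad
tan C = Δλ / ΔM = -0.8544 → C = 319.49°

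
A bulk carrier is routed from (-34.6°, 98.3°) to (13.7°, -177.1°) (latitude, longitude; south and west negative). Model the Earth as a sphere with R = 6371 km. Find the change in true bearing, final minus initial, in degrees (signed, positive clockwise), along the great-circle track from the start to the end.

-20.5°

At departure: θ₁ = atan2(sin Δλ cos φ₂, cos φ₁ sin φ₂ − sin φ₁ cos φ₂ cos Δλ) = 75.68°
At arrival: θ₂ = atan2(sin Δλ cos φ₁, −cos φ₂ sin φ₁ + sin φ₂ cos φ₁ cos Δλ) = 55.18°
Δθ = θ₂ − θ₁ = -20.5°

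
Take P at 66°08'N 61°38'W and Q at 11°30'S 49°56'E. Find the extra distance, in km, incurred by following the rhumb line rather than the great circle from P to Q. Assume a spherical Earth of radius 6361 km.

Great circle: cos σ = sin φ₁ sin φ₂ + cos φ₁ cos φ₂ cos Δλ,  σ = 1.9050 rad → d_gc = 12118.0 km
Rhumb line: Δψ = -1.7564, q = Δφ/Δψ = 0.7715, d_rh = R√(Δφ²+q²Δλ²) = 12868.2 km
Excess = 12868.2 − 12118.0 = 750.2 ≈ 750 km

750 km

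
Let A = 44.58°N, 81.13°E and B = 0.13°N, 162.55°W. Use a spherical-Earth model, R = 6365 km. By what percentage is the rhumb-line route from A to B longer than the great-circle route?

4.3%

Great circle: σ = 1.8904 rad → d_gc = Rσ = 12032.6 km
Rhumb: Δφ = -0.7758, Δλ = +2.0302, Δψ = -0.8688, q = Δφ/Δψ = 0.8930 → d_rh = R√(Δφ²+q²Δλ²) = 12551.3 km
Excess = (12551.3 − 12032.6) / 12032.6 = 518.7 / 12032.6 = 4.31% ≈ 4.3%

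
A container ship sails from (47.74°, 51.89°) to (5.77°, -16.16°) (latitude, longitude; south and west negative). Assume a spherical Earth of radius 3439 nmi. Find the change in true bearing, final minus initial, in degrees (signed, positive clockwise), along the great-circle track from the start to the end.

At departure: θ₁ = atan2(sin Δλ cos φ₂, cos φ₁ sin φ₂ − sin φ₁ cos φ₂ cos Δλ) = 257.32°
At arrival: θ₂ = atan2(sin Δλ cos φ₁, −cos φ₂ sin φ₁ + sin φ₂ cos φ₁ cos Δλ) = 221.26°
Δθ = θ₂ − θ₁ = -36.1°

-36.1°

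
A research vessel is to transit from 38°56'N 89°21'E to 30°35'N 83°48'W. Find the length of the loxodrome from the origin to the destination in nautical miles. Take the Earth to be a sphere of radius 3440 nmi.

8541 nmi

Δψ = ln[tan(π/4+φ₂/2)/tan(π/4+φ₁/2)] = -0.1777;  Δφ = -0.1457 rad,  Δλ = -3.0220 rad
q = Δφ/Δψ = 0.8201
d = R·√(Δφ² + q²Δλ²) = 3440·2.48276 = 8541 nmi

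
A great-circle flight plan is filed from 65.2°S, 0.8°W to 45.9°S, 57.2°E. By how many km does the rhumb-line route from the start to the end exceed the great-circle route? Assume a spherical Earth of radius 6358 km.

Great circle: cos σ = sin φ₁ sin φ₂ + cos φ₁ cos φ₂ cos Δλ,  σ = 0.6324 rad → d_gc = 4021.10 km
Rhumb line: Δψ = +0.6110, q = Δφ/Δψ = 0.5513, d_rh = R√(Δφ²+q²Δλ²) = 4144.64 km
Excess = 4144.64 − 4021.10 = 123.54 ≈ 124 km

124 km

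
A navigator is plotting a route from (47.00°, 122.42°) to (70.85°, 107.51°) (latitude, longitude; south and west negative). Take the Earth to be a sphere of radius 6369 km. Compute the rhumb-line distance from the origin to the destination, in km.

2773 km

Rhumb course C = atan2(Δλ, Δψ) with Δψ = ln[tan(π/4+φ₂/2)/tan(π/4+φ₁/2)] = +0.8481, Δλ = -0.2602 → C = 342.94°
d = R·|Δφ| / |cos C| = 6369·0.41626 / 0.95601 = 2773 km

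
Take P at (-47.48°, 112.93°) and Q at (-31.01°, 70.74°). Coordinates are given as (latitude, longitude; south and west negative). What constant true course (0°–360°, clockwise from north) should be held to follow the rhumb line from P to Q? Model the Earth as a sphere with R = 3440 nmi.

Meridional parts: M(φ₁)=-0.9440, M(φ₂)=-0.5698 → ΔM = +0.3742;  Δλ = -0.7364 rad
tan C = Δλ / ΔM = -1.9678 → C = 296.94°

296.9°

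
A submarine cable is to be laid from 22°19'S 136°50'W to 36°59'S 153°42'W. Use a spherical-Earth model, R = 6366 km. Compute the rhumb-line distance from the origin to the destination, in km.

2299 km

Δψ = ln[tan(π/4+φ₂/2)/tan(π/4+φ₁/2)] = -0.2959;  Δφ = -0.2560 rad,  Δλ = -0.2944 rad
q = Δφ/Δψ = 0.8651
d = R·√(Δφ² + q²Δλ²) = 6366·0.36109 = 2299 km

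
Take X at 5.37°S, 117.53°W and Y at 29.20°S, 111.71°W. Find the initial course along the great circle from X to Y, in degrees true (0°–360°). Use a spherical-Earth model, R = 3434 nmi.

N = sin Δλ·cos φ₂ = +0.0885;  D = cos φ₁ sin φ₂ − sin φ₁ cos φ₂ cos Δλ = -0.4044
initial course = atan2(N, D) = 167.65°

167.7°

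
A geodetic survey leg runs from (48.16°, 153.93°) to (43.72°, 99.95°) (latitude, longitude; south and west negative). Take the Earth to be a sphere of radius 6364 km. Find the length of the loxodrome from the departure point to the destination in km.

4195 km

Δψ = ln[tan(π/4+φ₂/2)/tan(π/4+φ₁/2)] = -0.1115;  Δφ = -0.0775 rad,  Δλ = -0.9421 rad
q = Δφ/Δψ = 0.6949
d = R·√(Δφ² + q²Δλ²) = 6364·0.65922 = 4195 km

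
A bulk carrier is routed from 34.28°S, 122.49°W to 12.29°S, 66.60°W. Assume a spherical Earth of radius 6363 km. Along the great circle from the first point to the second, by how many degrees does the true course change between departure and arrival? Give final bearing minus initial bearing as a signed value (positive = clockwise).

At departure: θ₁ = atan2(sin Δλ cos φ₂, cos φ₁ sin φ₂ − sin φ₁ cos φ₂ cos Δλ) = 80.68°
At arrival: θ₂ = atan2(sin Δλ cos φ₁, −cos φ₂ sin φ₁ + sin φ₂ cos φ₁ cos Δλ) = 56.57°
Δθ = θ₂ − θ₁ = -24.1°

-24.1°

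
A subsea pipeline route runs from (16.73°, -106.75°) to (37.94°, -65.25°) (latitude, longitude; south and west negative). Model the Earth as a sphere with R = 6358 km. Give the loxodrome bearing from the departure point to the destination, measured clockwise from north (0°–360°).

Δψ = ln[tan(π/4+φ₂/2)/tan(π/4+φ₁/2)] = +0.4204
Δλ = +0.7243 rad (taken the short way round)
course = atan2(Δλ, Δψ) = 59.87°

59.9°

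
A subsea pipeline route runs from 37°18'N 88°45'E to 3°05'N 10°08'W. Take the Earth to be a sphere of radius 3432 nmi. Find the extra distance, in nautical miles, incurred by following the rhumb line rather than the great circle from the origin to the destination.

Great circle: cos σ = sin φ₁ sin φ₂ + cos φ₁ cos φ₂ cos Δλ,  σ = 1.6610 rad → d_gc = 5700.5 nmi
Rhumb line: Δψ = -0.6487, q = Δφ/Δψ = 0.9206, d_rh = R√(Δφ²+q²Δλ²) = 5825.1 nmi
Excess = 5825.1 − 5700.5 = 124.6 ≈ 125 nmi

125 nmi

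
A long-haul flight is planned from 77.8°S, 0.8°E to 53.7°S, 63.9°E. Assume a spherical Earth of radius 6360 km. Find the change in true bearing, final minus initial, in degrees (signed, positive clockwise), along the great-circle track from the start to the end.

Initial bearing θ₁ = atan2(sin Δλ cos φ₂, cos φ₁ sin φ₂ − sin φ₁ cos φ₂ cos Δλ) = 80.17°
Final bearing θ₂ = (initial bearing from the destination back to the start) + 180° = 20.59°
Δθ = θ₂ − θ₁ = -59.6°

-59.6°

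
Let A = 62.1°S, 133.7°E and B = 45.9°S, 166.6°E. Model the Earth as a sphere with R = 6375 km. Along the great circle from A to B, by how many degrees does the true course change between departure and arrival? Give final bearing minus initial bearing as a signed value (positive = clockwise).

-27.1°

At departure: θ₁ = atan2(sin Δλ cos φ₂, cos φ₁ sin φ₂ − sin φ₁ cos φ₂ cos Δλ) = 64.49°
At arrival: θ₂ = atan2(sin Δλ cos φ₁, −cos φ₂ sin φ₁ + sin φ₂ cos φ₁ cos Δλ) = 37.36°
Δθ = θ₂ − θ₁ = -27.1°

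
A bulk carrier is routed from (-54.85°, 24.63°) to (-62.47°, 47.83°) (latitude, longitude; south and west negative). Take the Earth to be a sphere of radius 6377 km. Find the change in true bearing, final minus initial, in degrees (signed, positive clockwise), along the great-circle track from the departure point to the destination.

At departure: θ₁ = atan2(sin Δλ cos φ₂, cos φ₁ sin φ₂ − sin φ₁ cos φ₂ cos Δλ) = 131.86°
At arrival: θ₂ = atan2(sin Δλ cos φ₁, −cos φ₂ sin φ₁ + sin φ₂ cos φ₁ cos Δλ) = 111.93°
Δθ = θ₂ − θ₁ = -19.9°

-19.9°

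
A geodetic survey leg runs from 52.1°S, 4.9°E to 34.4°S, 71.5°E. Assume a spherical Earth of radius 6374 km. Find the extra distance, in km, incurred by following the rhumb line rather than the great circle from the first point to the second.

Great circle: cos σ = sin φ₁ sin φ₂ + cos φ₁ cos φ₂ cos Δλ,  σ = 0.8670 rad → d_gc = 5526.4 km
Rhumb line: Δψ = +0.4289, q = Δφ/Δψ = 0.7203, d_rh = R√(Δφ²+q²Δλ²) = 5688.2 km
Excess = 5688.2 − 5526.4 = 161.8 ≈ 162 km

162 km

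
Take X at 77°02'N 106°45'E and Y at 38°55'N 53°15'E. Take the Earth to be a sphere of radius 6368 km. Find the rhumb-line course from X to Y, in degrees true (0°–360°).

Meridional parts: M(φ₁)=+2.1747, M(φ₂)=+0.7384 → ΔM = -1.4363;  Δλ = -0.9338 rad
tan C = Δλ / ΔM = +0.6501 → C = 213.03°

213.0°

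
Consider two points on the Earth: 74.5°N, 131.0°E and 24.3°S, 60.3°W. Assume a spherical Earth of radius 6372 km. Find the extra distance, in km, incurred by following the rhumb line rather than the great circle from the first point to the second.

Great circle: cos σ = sin φ₁ sin φ₂ + cos φ₁ cos φ₂ cos Δλ,  σ = 2.2593 rad → d_gc = 14396.3 km
Rhumb line: Δψ = -2.4318, q = Δφ/Δψ = 0.7091, d_rh = R√(Δφ²+q²Δλ²) = 17254.4 km
Excess = 17254.4 − 14396.3 = 2858.1 ≈ 2858 km

2858 km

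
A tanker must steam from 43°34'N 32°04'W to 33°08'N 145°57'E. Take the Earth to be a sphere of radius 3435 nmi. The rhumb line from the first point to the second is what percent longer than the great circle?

Great circle: σ = 1.8026 rad → d_gc = Rσ = 6191.8 nmi
Rhumb: Δφ = -0.1821, Δλ = +3.1070, Δψ = -0.2329, q = Δφ/Δψ = 0.7818 → d_rh = R√(Δφ²+q²Δλ²) = 8367.0 nmi
Excess = (8367.0 − 6191.8) / 6191.8 = 2175.2 / 6191.8 = 35.13% ≈ 35.1%

35.1%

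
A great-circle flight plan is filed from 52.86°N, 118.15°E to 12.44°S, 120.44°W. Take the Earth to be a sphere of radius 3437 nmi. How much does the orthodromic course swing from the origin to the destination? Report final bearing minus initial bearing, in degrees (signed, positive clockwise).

+72.4°

At departure: θ₁ = atan2(sin Δλ cos φ₂, cos φ₁ sin φ₂ − sin φ₁ cos φ₂ cos Δλ) = 71.70°
At arrival: θ₂ = atan2(sin Δλ cos φ₁, −cos φ₂ sin φ₁ + sin φ₂ cos φ₁ cos Δλ) = 144.05°
Δθ = θ₂ − θ₁ = +72.4°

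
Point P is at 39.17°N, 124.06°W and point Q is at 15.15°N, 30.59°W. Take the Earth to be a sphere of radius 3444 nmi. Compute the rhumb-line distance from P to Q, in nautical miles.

5149 nmi

Rhumb course C = atan2(Δλ, Δψ) with Δψ = ln[tan(π/4+φ₂/2)/tan(π/4+φ₁/2)] = -0.4766, Δλ = +1.6314 → C = 106.28°
d = R·|Δφ| / |cos C| = 3444·0.41923 / 0.28040 = 5149 nmi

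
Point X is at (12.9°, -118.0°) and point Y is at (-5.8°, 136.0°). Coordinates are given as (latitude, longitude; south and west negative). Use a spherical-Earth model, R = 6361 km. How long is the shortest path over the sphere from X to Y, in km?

cos σ = sin φ₁ sin φ₂ + cos φ₁ cos φ₂ cos Δλ
      = sin(12.90°)sin(-5.80°) + cos(12.90°)cos(-5.80°)cos(-106.00°) = -0.2899
σ = 106.850° → d = Rσ = 6361·1.86488 = 11863 km

11863 km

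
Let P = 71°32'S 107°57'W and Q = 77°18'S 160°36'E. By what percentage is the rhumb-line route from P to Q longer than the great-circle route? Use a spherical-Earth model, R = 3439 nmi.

Great circle: σ = 0.3936 rad → d_gc = Rσ = 1353.5 nmi
Rhumb: Δφ = -0.1006, Δλ = -1.5961, Δψ = -0.3790, q = Δφ/Δψ = 0.2656 → d_rh = R√(Δφ²+q²Δλ²) = 1498.3 nmi
Excess = (1498.3 − 1353.5) / 1353.5 = 144.8 / 1353.5 = 10.70% ≈ 10.7%

10.7%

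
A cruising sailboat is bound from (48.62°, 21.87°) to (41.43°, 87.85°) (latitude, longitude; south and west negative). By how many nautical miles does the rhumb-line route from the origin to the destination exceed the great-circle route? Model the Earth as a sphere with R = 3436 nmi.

Great circle: cos σ = sin φ₁ sin φ₂ + cos φ₁ cos φ₂ cos Δλ,  σ = 0.7978 rad → d_gc = 2741.4 nmi
Rhumb line: Δψ = -0.1779, q = Δφ/Δψ = 0.7054, d_rh = R√(Δφ²+q²Δλ²) = 2824.2 nmi
Excess = 2824.2 − 2741.4 = 82.8 ≈ 83 nmi

83 nmi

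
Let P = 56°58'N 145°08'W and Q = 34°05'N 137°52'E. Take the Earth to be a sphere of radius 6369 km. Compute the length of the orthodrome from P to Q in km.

Haversine: a = sin²(Δφ/2)+cos φ₁ cos φ₂ sin²(Δλ/2) = 0.21431;  σ = 2·atan2(√a,√(1−a))
σ = 55.154° → d = Rσ = 6369·0.96262 = 6131 km

6131 km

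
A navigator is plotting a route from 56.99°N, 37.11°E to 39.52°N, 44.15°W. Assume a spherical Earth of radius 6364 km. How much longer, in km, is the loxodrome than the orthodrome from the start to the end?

315 km

Great circle: cos σ = sin φ₁ sin φ₂ + cos φ₁ cos φ₂ cos Δλ,  σ = 0.9304 rad → d_gc = 5921.3 km
Rhumb line: Δψ = -0.4643, q = Δφ/Δψ = 0.6566, d_rh = R√(Δφ²+q²Δλ²) = 6236.3 km
Excess = 6236.3 − 5921.3 = 315.0 ≈ 315 km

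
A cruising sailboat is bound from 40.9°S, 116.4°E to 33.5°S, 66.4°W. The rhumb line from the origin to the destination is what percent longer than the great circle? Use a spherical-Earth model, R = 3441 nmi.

33.7%

Great circle: σ = 1.8423 rad → d_gc = Rσ = 6339.3 nmi
Rhumb: Δφ = +0.1292, Δλ = +3.0927, Δψ = +0.1624, q = Δφ/Δψ = 0.7953 → d_rh = R√(Δφ²+q²Δλ²) = 8475.7 nmi
Excess = (8475.7 − 6339.3) / 6339.3 = 2136.4 / 6339.3 = 33.70% ≈ 33.7%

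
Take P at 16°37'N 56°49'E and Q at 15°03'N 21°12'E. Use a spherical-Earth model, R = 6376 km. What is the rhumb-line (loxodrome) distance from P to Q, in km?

3817 km

Δψ = ln[tan(π/4+φ₂/2)/tan(π/4+φ₁/2)] = -0.0284;  Δφ = -0.0273 rad,  Δλ = -0.6216 rad
q = Δφ/Δψ = 0.9620
d = R·√(Δφ² + q²Δλ²) = 6376·0.59865 = 3817 km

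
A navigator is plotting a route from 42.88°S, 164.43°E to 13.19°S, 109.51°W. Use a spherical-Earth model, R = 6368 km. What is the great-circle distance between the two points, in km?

8693 km

cos σ = sin φ₁ sin φ₂ + cos φ₁ cos φ₂ cos Δλ
      = sin(-42.88°)sin(-13.19°) + cos(-42.88°)cos(-13.19°)cos(86.06°) = 0.2043
σ = 78.212° → d = Rσ = 6368·1.36506 = 8693 km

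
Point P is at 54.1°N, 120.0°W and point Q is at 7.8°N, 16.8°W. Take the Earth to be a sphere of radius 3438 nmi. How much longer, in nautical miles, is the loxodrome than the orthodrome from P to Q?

287 nmi

Great circle: cos σ = sin φ₁ sin φ₂ + cos φ₁ cos φ₂ cos Δλ,  σ = 1.5935 rad → d_gc = 5478.5 nmi
Rhumb line: Δψ = -0.9906, q = Δφ/Δψ = 0.8158, d_rh = R√(Δφ²+q²Δλ²) = 5765.1 nmi
Excess = 5765.1 − 5478.5 = 286.6 ≈ 287 nmi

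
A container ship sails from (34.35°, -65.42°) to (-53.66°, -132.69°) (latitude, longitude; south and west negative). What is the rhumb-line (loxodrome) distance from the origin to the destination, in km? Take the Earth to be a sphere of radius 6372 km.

11780 km

Δψ = ln[tan(π/4+φ₂/2)/tan(π/4+φ₁/2)] = -1.7532;  Δφ = -1.5361 rad,  Δλ = -1.1741 rad
q = Δφ/Δψ = 0.8762
d = R·√(Δφ² + q²Δλ²) = 6372·1.84870 = 11780 km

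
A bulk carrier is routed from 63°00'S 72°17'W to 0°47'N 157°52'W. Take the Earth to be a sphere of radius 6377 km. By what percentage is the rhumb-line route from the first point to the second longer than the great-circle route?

3.6%

Great circle: σ = 1.5480 rad → d_gc = Rσ = 9871.7 km
Rhumb: Δφ = +1.1132, Δλ = -1.4937, Δψ = +1.4405, q = Δφ/Δψ = 0.7728 → d_rh = R√(Δφ²+q²Δλ²) = 10226.8 km
Excess = (10226.8 − 9871.7) / 9871.7 = 355.1 / 9871.7 = 3.60% ≈ 3.6%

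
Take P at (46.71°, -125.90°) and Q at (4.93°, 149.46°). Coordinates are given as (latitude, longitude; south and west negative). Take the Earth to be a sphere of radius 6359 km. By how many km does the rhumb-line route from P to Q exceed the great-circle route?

214 km

Great circle: cos σ = sin φ₁ sin φ₂ + cos φ₁ cos φ₂ cos Δλ,  σ = 1.4441 rad → d_gc = 9183.0 km
Rhumb line: Δψ = -0.8381, q = Δφ/Δψ = 0.8701, d_rh = R√(Δφ²+q²Δλ²) = 9397.1 km
Excess = 9397.1 − 9183.0 = 214.1 ≈ 214 km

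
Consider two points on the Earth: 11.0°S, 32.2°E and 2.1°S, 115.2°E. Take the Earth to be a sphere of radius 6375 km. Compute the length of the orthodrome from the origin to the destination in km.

9205 km

cos σ = sin φ₁ sin φ₂ + cos φ₁ cos φ₂ cos Δλ
      = sin(-11.00°)sin(-2.10°) + cos(-11.00°)cos(-2.10°)cos(83.00°) = 0.1265
σ = 82.730° → d = Rσ = 6375·1.44391 = 9205 km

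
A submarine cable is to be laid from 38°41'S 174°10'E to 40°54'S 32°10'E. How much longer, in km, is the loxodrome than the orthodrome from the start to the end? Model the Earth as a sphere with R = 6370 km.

Great circle: cos σ = sin φ₁ sin φ₂ + cos φ₁ cos φ₂ cos Δλ,  σ = 1.6266 rad → d_gc = 10361.1 km
Rhumb line: Δψ = -0.0504, q = Δφ/Δψ = 0.7683, d_rh = R√(Δφ²+q²Δλ²) = 12131.2 km
Excess = 12131.2 − 10361.1 = 1770.1 ≈ 1770 km

1770 km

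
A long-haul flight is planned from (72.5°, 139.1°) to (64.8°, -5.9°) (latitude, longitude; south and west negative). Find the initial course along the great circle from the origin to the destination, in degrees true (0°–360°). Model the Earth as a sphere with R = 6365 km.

338.0°

θ = atan2( sin Δλ·cos φ₂ ,  cos φ₁ sin φ₂ − sin φ₁ cos φ₂ cos Δλ )
  = atan2(-0.2442, +0.6047) = 338.01°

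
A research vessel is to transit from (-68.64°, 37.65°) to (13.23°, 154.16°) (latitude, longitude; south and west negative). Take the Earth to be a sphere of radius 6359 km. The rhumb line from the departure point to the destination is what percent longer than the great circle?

Great circle: σ = 1.9513 rad → d_gc = Rσ = 12408.4 km
Rhumb: Δφ = +1.4289, Δλ = +2.0335, Δψ = +1.9012, q = Δφ/Δψ = 0.7516 → d_rh = R√(Δφ²+q²Δλ²) = 13304.8 km
Excess = (13304.8 − 12408.4) / 12408.4 = 896.4 / 12408.4 = 7.22% ≈ 7.2%

7.2%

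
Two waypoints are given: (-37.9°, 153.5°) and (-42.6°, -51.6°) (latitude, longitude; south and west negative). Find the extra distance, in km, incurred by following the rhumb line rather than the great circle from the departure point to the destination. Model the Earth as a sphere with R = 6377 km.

2439 km

Great circle: cos σ = sin φ₁ sin φ₂ + cos φ₁ cos φ₂ cos Δλ,  σ = 1.6812 rad → d_gc = 10721.1 km
Rhumb line: Δψ = -0.1076, q = Δφ/Δψ = 0.7627, d_rh = R√(Δφ²+q²Δλ²) = 13159.8 km
Excess = 13159.8 − 10721.1 = 2438.7 ≈ 2439 km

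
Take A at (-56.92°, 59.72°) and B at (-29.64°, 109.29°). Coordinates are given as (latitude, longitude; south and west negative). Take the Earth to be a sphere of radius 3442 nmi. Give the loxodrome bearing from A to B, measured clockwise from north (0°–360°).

52.2°

Meridional parts: M(φ₁)=-1.2141, M(φ₂)=-0.5421 → ΔM = +0.6720;  Δλ = +0.8652 rad
tan C = Δλ / ΔM = +1.2873 → C = 52.16°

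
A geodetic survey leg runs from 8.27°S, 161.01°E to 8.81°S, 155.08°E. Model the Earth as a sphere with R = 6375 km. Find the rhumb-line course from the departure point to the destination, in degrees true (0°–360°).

Δψ = ln[tan(π/4+φ₂/2)/tan(π/4+φ₁/2)] = -0.0095
Δλ = -0.1035 rad (taken the short way round)
course = atan2(Δλ, Δψ) = 264.74°

264.7°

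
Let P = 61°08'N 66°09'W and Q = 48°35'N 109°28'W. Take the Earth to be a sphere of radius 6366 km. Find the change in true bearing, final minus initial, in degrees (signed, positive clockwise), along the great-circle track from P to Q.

At departure: θ₁ = atan2(sin Δλ cos φ₂, cos φ₁ sin φ₂ − sin φ₁ cos φ₂ cos Δλ) = 262.53°
At arrival: θ₂ = atan2(sin Δλ cos φ₁, −cos φ₂ sin φ₁ + sin φ₂ cos φ₁ cos Δλ) = 226.35°
Δθ = θ₂ − θ₁ = -36.2°

-36.2°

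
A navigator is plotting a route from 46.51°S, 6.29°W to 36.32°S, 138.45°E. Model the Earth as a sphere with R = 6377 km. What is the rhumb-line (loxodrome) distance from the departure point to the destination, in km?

12094 km

Δψ = ln[tan(π/4+φ₂/2)/tan(π/4+φ₁/2)] = +0.2380;  Δφ = +0.1778 rad,  Δλ = +2.5262 rad
q = Δφ/Δψ = 0.7474
d = R·√(Δφ² + q²Δλ²) = 6377·1.89644 = 12094 km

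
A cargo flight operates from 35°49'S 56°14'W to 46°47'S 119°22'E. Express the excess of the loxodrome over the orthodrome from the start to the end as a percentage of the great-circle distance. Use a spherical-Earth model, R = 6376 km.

Great circle: σ = 1.6983 rad → d_gc = Rσ = 10828.4 km
Rhumb: Δφ = -0.1914, Δλ = +3.0648, Δψ = -0.2558, q = Δφ/Δψ = 0.7483 → d_rh = R√(Δφ²+q²Δλ²) = 14674.2 km
Excess = (14674.2 − 10828.4) / 10828.4 = 3845.8 / 10828.4 = 35.52% ≈ 35.5%

35.5%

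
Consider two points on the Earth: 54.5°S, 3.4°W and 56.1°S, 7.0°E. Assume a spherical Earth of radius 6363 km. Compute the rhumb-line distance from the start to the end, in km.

681 km

Rhumb course C = atan2(Δλ, Δψ) with Δψ = ln[tan(π/4+φ₂/2)/tan(π/4+φ₁/2)] = -0.0491, Δλ = +0.1815 → C = 105.13°
d = R·|Δφ| / |cos C| = 6363·0.02793 / 0.26093 = 681 km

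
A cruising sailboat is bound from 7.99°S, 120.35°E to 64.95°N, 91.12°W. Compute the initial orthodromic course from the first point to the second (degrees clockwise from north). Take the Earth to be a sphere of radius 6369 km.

N = sin Δλ·cos φ₂ = +0.2210;  D = cos φ₁ sin φ₂ − sin φ₁ cos φ₂ cos Δλ = +0.8469
initial course = atan2(N, D) = 14.63°

14.6°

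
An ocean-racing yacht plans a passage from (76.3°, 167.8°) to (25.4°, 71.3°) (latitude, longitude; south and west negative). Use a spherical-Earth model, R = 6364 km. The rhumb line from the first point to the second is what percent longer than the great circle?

8.4%

Great circle: σ = 1.1674 rad → d_gc = Rσ = 7429.6 km
Rhumb: Δφ = -0.8884, Δλ = -1.6842, Δψ = -1.6606, q = Δφ/Δψ = 0.5350 → d_rh = R√(Δφ²+q²Δλ²) = 8052.5 km
Excess = (8052.5 − 7429.6) / 7429.6 = 622.9 / 7429.6 = 8.38% ≈ 8.4%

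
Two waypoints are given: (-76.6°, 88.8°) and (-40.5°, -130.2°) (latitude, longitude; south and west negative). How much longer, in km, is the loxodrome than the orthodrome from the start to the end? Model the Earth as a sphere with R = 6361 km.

Great circle: cos σ = sin φ₁ sin φ₂ + cos φ₁ cos φ₂ cos Δλ,  σ = 1.0532 rad → d_gc = 6699.2 km
Rhumb line: Δψ = +1.3672, q = Δφ/Δψ = 0.4608, d_rh = R√(Δφ²+q²Δλ²) = 8252.5 km
Excess = 8252.5 − 6699.2 = 1553.3 ≈ 1553 km

1553 km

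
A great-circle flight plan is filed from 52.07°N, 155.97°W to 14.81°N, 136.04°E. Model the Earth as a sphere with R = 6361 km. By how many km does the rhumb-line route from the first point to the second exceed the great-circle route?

153 km

Great circle: cos σ = sin φ₁ sin φ₂ + cos φ₁ cos φ₂ cos Δλ,  σ = 1.1326 rad → d_gc = 7204.3 km
Rhumb line: Δψ = -0.8067, q = Δφ/Δψ = 0.8061, d_rh = R√(Δφ²+q²Δλ²) = 7357.6 km
Excess = 7357.6 − 7204.3 = 153.3 ≈ 153 km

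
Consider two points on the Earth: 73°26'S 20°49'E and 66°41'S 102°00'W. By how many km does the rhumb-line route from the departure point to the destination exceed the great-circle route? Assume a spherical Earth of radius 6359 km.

Great circle: cos σ = sin φ₁ sin φ₂ + cos φ₁ cos φ₂ cos Δλ,  σ = 0.6110 rad → d_gc = 3885.7 km
Rhumb line: Δψ = +0.3487, q = Δφ/Δψ = 0.3378, d_rh = R√(Δφ²+q²Δλ²) = 4665.6 km
Excess = 4665.6 − 3885.7 = 779.9 ≈ 780 km

780 km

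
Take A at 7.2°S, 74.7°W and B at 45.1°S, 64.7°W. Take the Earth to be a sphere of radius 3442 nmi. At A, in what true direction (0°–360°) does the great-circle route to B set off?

168.7°

θ = atan2( sin Δλ·cos φ₂ ,  cos φ₁ sin φ₂ − sin φ₁ cos φ₂ cos Δλ )
  = atan2(+0.1226, -0.6156) = 168.74°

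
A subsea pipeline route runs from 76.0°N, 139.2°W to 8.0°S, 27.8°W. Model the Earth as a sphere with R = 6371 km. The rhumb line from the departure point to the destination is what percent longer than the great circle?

8.2%

Great circle: σ = 1.7951 rad → d_gc = Rσ = 11436.7 km
Rhumb: Δφ = -1.4661, Δλ = +1.9443, Δψ = -2.2374, q = Δφ/Δψ = 0.6553 → d_rh = R√(Δφ²+q²Δλ²) = 12374.3 km
Excess = (12374.3 − 11436.7) / 11436.7 = 937.6 / 11436.7 = 8.20% ≈ 8.2%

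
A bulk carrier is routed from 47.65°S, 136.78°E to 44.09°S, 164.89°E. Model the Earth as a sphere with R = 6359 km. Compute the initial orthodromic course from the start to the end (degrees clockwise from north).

N = sin Δλ·cos φ₂ = +0.3384;  D = cos φ₁ sin φ₂ − sin φ₁ cos φ₂ cos Δλ = -0.0005
initial course = atan2(N, D) = 90.09°

90.1°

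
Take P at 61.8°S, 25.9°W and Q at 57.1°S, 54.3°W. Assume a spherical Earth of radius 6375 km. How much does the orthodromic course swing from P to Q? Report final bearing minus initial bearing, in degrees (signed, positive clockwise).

Initial bearing θ₁ = atan2(sin Δλ cos φ₂, cos φ₁ sin φ₂ − sin φ₁ cos φ₂ cos Δλ) = 275.38°
Final bearing θ₂ = (initial bearing from the destination back to the start) + 180° = 299.99°
Δθ = θ₂ − θ₁ = +24.6°

+24.6°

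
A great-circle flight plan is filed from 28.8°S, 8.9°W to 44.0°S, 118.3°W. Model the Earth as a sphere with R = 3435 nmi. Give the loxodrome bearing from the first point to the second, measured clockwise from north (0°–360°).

Δψ = ln[tan(π/4+φ₂/2)/tan(π/4+φ₁/2)] = -0.3316
Δλ = -1.9094 rad (taken the short way round)
course = atan2(Δλ, Δψ) = 260.15°

260.1°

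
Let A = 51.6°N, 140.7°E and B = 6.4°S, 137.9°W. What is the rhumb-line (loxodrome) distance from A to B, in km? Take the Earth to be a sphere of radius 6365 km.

10152 km

Δψ = ln[tan(π/4+φ₂/2)/tan(π/4+φ₁/2)] = -1.1668;  Δφ = -1.0123 rad,  Δλ = +1.4207 rad
q = Δφ/Δψ = 0.8676
d = R·√(Δφ² + q²Δλ²) = 6365·1.59497 = 10152 km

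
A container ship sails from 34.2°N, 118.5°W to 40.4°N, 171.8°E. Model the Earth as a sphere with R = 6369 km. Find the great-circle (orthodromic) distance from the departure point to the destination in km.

6042 km

Haversine: a = sin²(Δφ/2)+cos φ₁ cos φ₂ sin²(Δλ/2) = 0.20859;  σ = 2·atan2(√a,√(1−a))
σ = 54.351° → d = Rσ = 6369·0.94861 = 6042 km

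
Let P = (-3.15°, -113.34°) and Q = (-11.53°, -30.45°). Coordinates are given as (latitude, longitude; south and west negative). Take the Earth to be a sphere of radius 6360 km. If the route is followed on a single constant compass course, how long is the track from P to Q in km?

Δψ = ln[tan(π/4+φ₂/2)/tan(π/4+φ₁/2)] = -0.1476;  Δφ = -0.1463 rad,  Δλ = +1.4467 rad
q = Δφ/Δψ = 0.9909
d = R·√(Δφ² + q²Δλ²) = 6360·1.44097 = 9165 km

9165 km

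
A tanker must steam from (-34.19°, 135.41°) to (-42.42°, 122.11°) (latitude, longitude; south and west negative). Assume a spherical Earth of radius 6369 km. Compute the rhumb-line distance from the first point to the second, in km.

1476 km

Δψ = ln[tan(π/4+φ₂/2)/tan(π/4+φ₁/2)] = -0.1834;  Δφ = -0.1436 rad,  Δλ = -0.2321 rad
q = Δφ/Δψ = 0.7832
d = R·√(Δφ² + q²Δλ²) = 6369·0.23170 = 1476 km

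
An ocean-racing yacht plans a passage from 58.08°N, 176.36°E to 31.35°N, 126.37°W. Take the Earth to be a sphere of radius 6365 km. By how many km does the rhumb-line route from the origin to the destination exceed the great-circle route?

117 km

Great circle: cos σ = sin φ₁ sin φ₂ + cos φ₁ cos φ₂ cos Δλ,  σ = 0.8152 rad → d_gc = 5188.6 km
Rhumb line: Δψ = -0.6751, q = Δφ/Δψ = 0.6911, d_rh = R√(Δφ²+q²Δλ²) = 5305.4 km
Excess = 5305.4 − 5188.6 = 116.8 ≈ 117 km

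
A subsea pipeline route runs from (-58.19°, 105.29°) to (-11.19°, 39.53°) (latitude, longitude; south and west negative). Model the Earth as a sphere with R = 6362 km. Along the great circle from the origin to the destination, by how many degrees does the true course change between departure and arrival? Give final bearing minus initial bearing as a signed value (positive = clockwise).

At departure: θ₁ = atan2(sin Δλ cos φ₂, cos φ₁ sin φ₂ − sin φ₁ cos φ₂ cos Δλ) = 285.02°
At arrival: θ₂ = atan2(sin Δλ cos φ₁, −cos φ₂ sin φ₁ + sin φ₂ cos φ₁ cos Δλ) = 328.74°
Δθ = θ₂ − θ₁ = +43.7°

+43.7°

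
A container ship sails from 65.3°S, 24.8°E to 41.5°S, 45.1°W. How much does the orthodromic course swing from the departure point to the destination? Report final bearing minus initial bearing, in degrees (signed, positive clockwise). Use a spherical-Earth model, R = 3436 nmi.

At departure: θ₁ = atan2(sin Δλ cos φ₂, cos φ₁ sin φ₂ − sin φ₁ cos φ₂ cos Δλ) = 266.50°
At arrival: θ₂ = atan2(sin Δλ cos φ₁, −cos φ₂ sin φ₁ + sin φ₂ cos φ₁ cos Δλ) = 326.16°
Δθ = θ₂ − θ₁ = +59.7°

+59.7°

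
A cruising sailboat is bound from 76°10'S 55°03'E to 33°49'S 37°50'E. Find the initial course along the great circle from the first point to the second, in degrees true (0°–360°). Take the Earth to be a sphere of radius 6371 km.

θ = atan2( sin Δλ·cos φ₂ ,  cos φ₁ sin φ₂ − sin φ₁ cos φ₂ cos Δλ )
  = atan2(-0.2459, +0.6375) = 338.91°

338.9°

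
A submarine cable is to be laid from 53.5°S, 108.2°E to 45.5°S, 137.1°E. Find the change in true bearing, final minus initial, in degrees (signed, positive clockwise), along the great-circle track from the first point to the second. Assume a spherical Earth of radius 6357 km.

-22.2°

Initial bearing θ₁ = atan2(sin Δλ cos φ₂, cos φ₁ sin φ₂ − sin φ₁ cos φ₂ cos Δλ) = 78.49°
Final bearing θ₂ = (initial bearing from the destination back to the start) + 180° = 56.26°
Δθ = θ₂ − θ₁ = -22.2°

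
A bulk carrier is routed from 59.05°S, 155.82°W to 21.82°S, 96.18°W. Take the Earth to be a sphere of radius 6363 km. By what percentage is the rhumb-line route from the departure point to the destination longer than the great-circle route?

2.2%

Great circle: σ = 0.9763 rad → d_gc = Rσ = 6212.3 km
Rhumb: Δφ = +0.6498, Δλ = +1.0409, Δψ = +0.8939, q = Δφ/Δψ = 0.7269 → d_rh = R√(Δφ²+q²Δλ²) = 6346.4 km
Excess = (6346.4 − 6212.3) / 6212.3 = 134.1 / 6212.3 = 2.16% ≈ 2.2%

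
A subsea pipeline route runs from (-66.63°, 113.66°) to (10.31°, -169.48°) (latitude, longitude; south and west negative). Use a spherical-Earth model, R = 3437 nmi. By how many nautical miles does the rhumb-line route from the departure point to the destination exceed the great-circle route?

Great circle: cos σ = sin φ₁ sin φ₂ + cos φ₁ cos φ₂ cos Δλ,  σ = 1.6464 rad → d_gc = 5658.8 nmi
Rhumb line: Δψ = +1.7568, q = Δφ/Δψ = 0.7644, d_rh = R√(Δφ²+q²Δλ²) = 5807.0 nmi
Excess = 5807.0 − 5658.8 = 148.2 ≈ 148 nmi

148 nmi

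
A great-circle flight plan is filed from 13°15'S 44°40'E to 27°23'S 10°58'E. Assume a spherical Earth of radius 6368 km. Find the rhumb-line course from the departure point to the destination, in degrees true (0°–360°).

Δψ = ln[tan(π/4+φ₂/2)/tan(π/4+φ₁/2)] = -0.2639
Δλ = -0.5882 rad (taken the short way round)
course = atan2(Δλ, Δψ) = 245.84°

245.8°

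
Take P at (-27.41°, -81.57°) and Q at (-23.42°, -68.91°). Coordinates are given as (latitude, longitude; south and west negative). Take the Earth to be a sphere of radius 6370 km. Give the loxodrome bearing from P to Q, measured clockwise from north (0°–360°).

Meridional parts: M(φ₁)=-0.4978, M(φ₂)=-0.4206 → ΔM = +0.0771;  Δλ = +0.2210 rad
tan C = Δλ / ΔM = +2.8650 → C = 70.76°

70.8°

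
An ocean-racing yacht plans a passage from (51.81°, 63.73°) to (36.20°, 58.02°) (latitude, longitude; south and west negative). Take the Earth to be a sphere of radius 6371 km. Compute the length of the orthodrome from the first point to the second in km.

1793 km

Haversine: a = sin²(Δφ/2)+cos φ₁ cos φ₂ sin²(Δλ/2) = 0.01968;  σ = 2·atan2(√a,√(1−a))
σ = 16.129° → d = Rσ = 6371·0.28150 = 1793 km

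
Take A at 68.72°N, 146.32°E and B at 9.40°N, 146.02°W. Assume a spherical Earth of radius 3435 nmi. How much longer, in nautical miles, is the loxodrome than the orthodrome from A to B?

Great circle: cos σ = sin φ₁ sin φ₂ + cos φ₁ cos φ₂ cos Δλ,  σ = 1.2784 rad → d_gc = 4391.2 nmi
Rhumb line: Δψ = -1.5072, q = Δφ/Δψ = 0.6869, d_rh = R√(Δφ²+q²Δλ²) = 4517.9 nmi
Excess = 4517.9 − 4391.2 = 126.7 ≈ 127 nmi

127 nmi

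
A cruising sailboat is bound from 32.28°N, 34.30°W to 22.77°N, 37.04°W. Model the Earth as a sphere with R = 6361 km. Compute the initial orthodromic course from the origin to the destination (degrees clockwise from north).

N = sin Δλ·cos φ₂ = -0.0441;  D = cos φ₁ sin φ₂ − sin φ₁ cos φ₂ cos Δλ = -0.1647
initial course = atan2(N, D) = 194.99°

195.0°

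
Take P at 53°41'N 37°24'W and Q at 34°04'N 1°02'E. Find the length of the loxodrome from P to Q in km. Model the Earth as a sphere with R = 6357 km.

Rhumb course C = atan2(Δλ, Δψ) with Δψ = ln[tan(π/4+φ₂/2)/tan(π/4+φ₁/2)] = -0.4817, Δλ = +0.6708 → C = 125.69°
d = R·|Δφ| / |cos C| = 6357·0.34238 / 0.58333 = 3731 km

3731 km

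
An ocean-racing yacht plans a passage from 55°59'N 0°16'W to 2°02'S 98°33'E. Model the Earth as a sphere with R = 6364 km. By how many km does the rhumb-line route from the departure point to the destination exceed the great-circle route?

428 km

Great circle: cos σ = sin φ₁ sin φ₂ + cos φ₁ cos φ₂ cos Δλ,  σ = 1.6862 rad → d_gc = 10730.7 km
Rhumb line: Δψ = -1.2200, q = Δφ/Δψ = 0.8300, d_rh = R√(Δφ²+q²Δλ²) = 11158.4 km
Excess = 11158.4 − 10730.7 = 427.7 ≈ 428 km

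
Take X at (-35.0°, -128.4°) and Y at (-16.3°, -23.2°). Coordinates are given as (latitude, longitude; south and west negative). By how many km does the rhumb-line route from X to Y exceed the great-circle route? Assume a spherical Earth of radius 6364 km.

Great circle: cos σ = sin φ₁ sin φ₂ + cos φ₁ cos φ₂ cos Δλ,  σ = 1.6160 rad → d_gc = 10284.0 km
Rhumb line: Δψ = +0.3644, q = Δφ/Δψ = 0.8956, d_rh = R√(Δφ²+q²Δλ²) = 10668.8 km
Excess = 10668.8 − 10284.0 = 384.8 ≈ 385 km

385 km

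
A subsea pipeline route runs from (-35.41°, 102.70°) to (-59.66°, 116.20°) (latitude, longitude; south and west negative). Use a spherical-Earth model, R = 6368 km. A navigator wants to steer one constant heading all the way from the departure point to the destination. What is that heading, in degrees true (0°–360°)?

159.9°

Meridional parts: M(φ₁)=-0.6616, M(φ₂)=-1.3052 → ΔM = -0.6436;  Δλ = +0.2356 rad
tan C = Δλ / ΔM = -0.3661 → C = 159.89°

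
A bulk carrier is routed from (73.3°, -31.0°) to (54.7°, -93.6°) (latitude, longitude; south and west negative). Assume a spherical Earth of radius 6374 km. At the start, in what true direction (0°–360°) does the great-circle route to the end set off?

θ = atan2( sin Δλ·cos φ₂ ,  cos φ₁ sin φ₂ − sin φ₁ cos φ₂ cos Δλ )
  = atan2(-0.5130, -0.0202) = 267.75°

267.7°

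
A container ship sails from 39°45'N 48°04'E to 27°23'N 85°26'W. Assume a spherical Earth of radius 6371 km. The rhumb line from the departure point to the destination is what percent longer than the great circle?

11.4%

Great circle: σ = 1.7475 rad → d_gc = Rσ = 11133.6 km
Rhumb: Δφ = -0.2158, Δλ = -2.3300, Δψ = -0.2600, q = Δφ/Δψ = 0.8302 → d_rh = R√(Δφ²+q²Δλ²) = 12400.3 km
Excess = (12400.3 − 11133.6) / 11133.6 = 1266.7 / 11133.6 = 11.38% ≈ 11.4%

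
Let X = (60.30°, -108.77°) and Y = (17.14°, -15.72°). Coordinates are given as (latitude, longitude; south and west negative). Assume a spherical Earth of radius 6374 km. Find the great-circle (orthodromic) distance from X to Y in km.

8528 km

Haversine: a = sin²(Δφ/2)+cos φ₁ cos φ₂ sin²(Δλ/2) = 0.38460;  σ = 2·atan2(√a,√(1−a))
σ = 76.656° → d = Rσ = 6374·1.33790 = 8528 km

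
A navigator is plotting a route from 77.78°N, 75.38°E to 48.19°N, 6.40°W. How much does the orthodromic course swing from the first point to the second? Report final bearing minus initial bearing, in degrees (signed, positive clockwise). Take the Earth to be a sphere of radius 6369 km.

At departure: θ₁ = atan2(sin Δλ cos φ₂, cos φ₁ sin φ₂ − sin φ₁ cos φ₂ cos Δλ) = 275.59°
At arrival: θ₂ = atan2(sin Δλ cos φ₁, −cos φ₂ sin φ₁ + sin φ₂ cos φ₁ cos Δλ) = 198.42°
Δθ = θ₂ − θ₁ = -77.2°

-77.2°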